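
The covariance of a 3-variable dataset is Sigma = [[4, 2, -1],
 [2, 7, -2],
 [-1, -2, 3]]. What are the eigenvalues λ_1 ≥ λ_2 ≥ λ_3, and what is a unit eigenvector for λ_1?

Step 1 — characteristic polynomial p(λ) = det(λI - Sigma) = λ³ - tr·λ² + c_1·λ - det, where tr = trace, c_1 = sum of the principal 2×2 minors, det = det(Sigma):
  tr = 4 + 7 + 3 = 14,
  c_1 = (4·7 - (2)²) + (4·3 - (-1)²) + (7·3 - (-2)²) = 24 + 11 + 17 = 52,
  det = 4·(7·3 - (-2)²) - (2)·((2)·3 - (-2)·(-1)) + (-1)·((2)·(-2) - 7·(-1)) = 4·(17) - (2)·(4) + (-1)·(3) = 57.
  So p(λ) = λ³ - 14λ² + 52λ - 57.
Step 2 — look for an integer root (rational root theorem: any rational root is an integer divisor of 57). Testing λ = 3:
  p(3) = 27 - 126 + 156 - 57 = 0  ✓
  Dividing out (λ - 3): p(λ) = (λ - 3)(λ² - 11λ + 19).
Step 3 — remaining eigenvalues from the quadratic λ² - 11λ + 19 = 0:
  Δ = 11² - 4·19 = 121 - 76 = 45,  λ = (11 ± √45)/2 = (11 ± 6.7082)/2 ≈ 8.8541 or 2.1459.
  Sorted: λ_1 = 8.8541,  λ_2 = 3,  λ_3 = 2.1459  (check: sum = 14 = tr ✓).

Step 4 — unit eigenvector for λ_1 ≈ 8.8541: v spans the null space of (Sigma - λ_1 I), whose rows are
  r_1 = (-4.8541, 2, -1),  r_2 = (2, -1.8541, -2),  r_3 = (-1, -2, -5.8541).
  v is orthogonal to every row, so take v ∝ r_1 × r_2 = ((2)·(-2) - (-1)·(-1.8541), (-1)·(2) - (-4.8541)·(-2), (-4.8541)·(-1.8541) - (2)·(2)) ≈ (-5.8541, -11.7082, 5).
  Rescale (multiply by -1 so the first nonzero entry is positive): u = (5.8541, 11.7082, -5).
  ||u|| = √((5.8541)² + (11.7082)² + (-5)²) = √(196.3525) ≈ 14.0126,  v_1 = u/||u|| ≈ (0.4178, 0.8355, -0.3568) (||v_1|| = 1).

λ_1 = 8.8541,  λ_2 = 3,  λ_3 = 2.1459;  v_1 ≈ (0.4178, 0.8355, -0.3568)


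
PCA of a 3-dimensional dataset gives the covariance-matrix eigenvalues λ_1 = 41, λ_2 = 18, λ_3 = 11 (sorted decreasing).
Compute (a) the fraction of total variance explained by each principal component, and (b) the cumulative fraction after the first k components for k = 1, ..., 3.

Step 1 — total variance = trace(Sigma) = Σ λ_i = 41 + 18 + 11 = 70.

Step 2 — fraction explained by component i = λ_i / Σ λ:
  PC1: 41/70 = 0.5857
  PC2: 18/70 = 0.2571
  PC3: 11/70 = 0.1571

Step 3 — cumulative fraction after k components = (λ_1 + ... + λ_k) / Σ λ:
  k = 1: 41/70 = 0.5857
  k = 2: (41 + 18)/70 = 59/70 = 0.8429
  k = 3: (41 + 18 + 11)/70 = 70/70 = 1

Summary (fraction, with percent):

explained: PC1 0.5857 (58.57%), PC2 0.2571 (25.71%), PC3 0.1571 (15.71%);  cumulative: 0.5857, 0.8429, 1


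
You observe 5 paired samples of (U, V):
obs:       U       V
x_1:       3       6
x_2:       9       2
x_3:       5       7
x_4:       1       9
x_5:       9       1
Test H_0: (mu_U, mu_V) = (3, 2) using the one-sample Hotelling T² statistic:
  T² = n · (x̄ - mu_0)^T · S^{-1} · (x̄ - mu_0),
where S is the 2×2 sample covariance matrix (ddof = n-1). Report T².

Step 1 — sample mean vector:
  mean(U) = (3 + 9 + 5 + 1 + 9) / 5 = 27/5 = 5.4
  mean(V) = (6 + 2 + 7 + 9 + 1) / 5 = 25/5 = 5
  x̄ = (5.4, 5),  deviation x̄ - mu_0 = (5.4, 5) - (3, 2) = (2.4, 3).

Step 2 — sample covariance matrix, S[i,j] = (1/(n-1)) · Σ_k (x_{k,i} - mean_i) · (x_{k,j} - mean_j), divisor n-1 = 4:
  S[U,U] = ((-2.4)·(-2.4) + (3.6)·(3.6) + (-0.4)·(-0.4) + (-4.4)·(-4.4) + (3.6)·(3.6)) / 4 = 51.2/4 = 12.8
  S[U,V] = ((-2.4)·(1) + (3.6)·(-3) + (-0.4)·(2) + (-4.4)·(4) + (3.6)·(-4)) / 4 = -46/4 = -11.5
  S[V,V] = ((1)·(1) + (-3)·(-3) + (2)·(2) + (4)·(4) + (-4)·(-4)) / 4 = 46/4 = 11.5
  S = [[12.8, -11.5],
 [-11.5, 11.5]].

Step 3 — invert S. det(S) = 12.8·11.5 - (-11.5)² = 14.95.
  S^{-1} = (1/det) · [[d, -b], [-b, a]] = [[0.7692, 0.7692],
 [0.7692, 0.8562]].

Step 4 — quadratic form (x̄ - mu_0)^T · S^{-1} · (x̄ - mu_0):
  S^{-1} · (x̄ - mu_0) = (4.1538, 4.4147),
  (x̄ - mu_0)^T · [...] = (2.4)·(4.1538) + (3)·(4.4147) = 23.2134.

Step 5 — scale by n: T² = 5 · 23.2134 = 116.0669.

T² ≈ 116.0669


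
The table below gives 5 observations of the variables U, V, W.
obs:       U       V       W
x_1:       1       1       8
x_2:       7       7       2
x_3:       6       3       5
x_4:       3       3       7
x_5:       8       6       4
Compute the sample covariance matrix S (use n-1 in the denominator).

Step 1 — column means:
  mean(U) = (1 + 7 + 6 + 3 + 8) / 5 = 25/5 = 5
  mean(V) = (1 + 7 + 3 + 3 + 6) / 5 = 20/5 = 4
  mean(W) = (8 + 2 + 5 + 7 + 4) / 5 = 26/5 = 5.2

Step 2 — sample covariance S[i,j] = (1/(n-1)) · Σ_k (x_{k,i} - mean_i) · (x_{k,j} - mean_j), with n-1 = 4.
  S[U,U] = ((-4)·(-4) + (2)·(2) + (1)·(1) + (-2)·(-2) + (3)·(3)) / 4 = 34/4 = 8.5
  S[U,V] = ((-4)·(-3) + (2)·(3) + (1)·(-1) + (-2)·(-1) + (3)·(2)) / 4 = 25/4 = 6.25
  S[U,W] = ((-4)·(2.8) + (2)·(-3.2) + (1)·(-0.2) + (-2)·(1.8) + (3)·(-1.2)) / 4 = -25/4 = -6.25
  S[V,V] = ((-3)·(-3) + (3)·(3) + (-1)·(-1) + (-1)·(-1) + (2)·(2)) / 4 = 24/4 = 6
  S[V,W] = ((-3)·(2.8) + (3)·(-3.2) + (-1)·(-0.2) + (-1)·(1.8) + (2)·(-1.2)) / 4 = -22/4 = -5.5
  S[W,W] = ((2.8)·(2.8) + (-3.2)·(-3.2) + (-0.2)·(-0.2) + (1.8)·(1.8) + (-1.2)·(-1.2)) / 4 = 22.8/4 = 5.7

S is symmetric (S[j,i] = S[i,j]). Assembling:

S = [[8.5, 6.25, -6.25],
 [6.25, 6, -5.5],
 [-6.25, -5.5, 5.7]]


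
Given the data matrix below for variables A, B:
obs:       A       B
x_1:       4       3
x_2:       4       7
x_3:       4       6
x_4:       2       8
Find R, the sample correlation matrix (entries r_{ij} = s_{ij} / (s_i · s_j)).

Step 1 — column means:
  mean(A) = (4 + 4 + 4 + 2) / 4 = 14/4 = 3.5
  mean(B) = (3 + 7 + 6 + 8) / 4 = 24/4 = 6

Step 2 — sample variances and covariances s[i,j] = (1/(n-1)) · Σ_k (x_{k,i} - mean_i) · (x_{k,j} - mean_j), with n-1 = 3:
  s[A,A] = ((0.5)·(0.5) + (0.5)·(0.5) + (0.5)·(0.5) + (-1.5)·(-1.5)) / 3 = 3/3 = 1
  s[A,B] = ((0.5)·(-3) + (0.5)·(1) + (0.5)·(0) + (-1.5)·(2)) / 3 = -4/3 = -1.3333
  s[B,B] = ((-3)·(-3) + (1)·(1) + (0)·(0) + (2)·(2)) / 3 = 14/3 = 4.6667
  Sample standard deviations s_i = √(s[i,i]):
  s(A) = √(1) = 1
  s(B) = √(4.6667) = 2.1602

Step 3 — r_{ij} = s_{ij} / (s_i · s_j):
  r[A,A] = 1 (diagonal).
  r[A,B] = -1.3333 / (1 · 2.1602) = -1.3333 / 2.1602 = -0.6172
  r[B,B] = 1 (diagonal).

R is symmetric with unit diagonal. Assembling:

R = [[1, -0.6172],
 [-0.6172, 1]]


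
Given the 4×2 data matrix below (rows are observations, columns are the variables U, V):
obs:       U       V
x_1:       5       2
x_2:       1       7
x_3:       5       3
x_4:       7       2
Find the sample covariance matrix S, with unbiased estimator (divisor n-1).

Step 1 — column means:
  mean(U) = (5 + 1 + 5 + 7) / 4 = 18/4 = 4.5
  mean(V) = (2 + 7 + 3 + 2) / 4 = 14/4 = 3.5

Step 2 — sample covariance S[i,j] = (1/(n-1)) · Σ_k (x_{k,i} - mean_i) · (x_{k,j} - mean_j), with n-1 = 3.
  S[U,U] = ((0.5)·(0.5) + (-3.5)·(-3.5) + (0.5)·(0.5) + (2.5)·(2.5)) / 3 = 19/3 = 6.3333
  S[U,V] = ((0.5)·(-1.5) + (-3.5)·(3.5) + (0.5)·(-0.5) + (2.5)·(-1.5)) / 3 = -17/3 = -5.6667
  S[V,V] = ((-1.5)·(-1.5) + (3.5)·(3.5) + (-0.5)·(-0.5) + (-1.5)·(-1.5)) / 3 = 17/3 = 5.6667

S is symmetric (S[j,i] = S[i,j]). Assembling:

S = [[6.3333, -5.6667],
 [-5.6667, 5.6667]]


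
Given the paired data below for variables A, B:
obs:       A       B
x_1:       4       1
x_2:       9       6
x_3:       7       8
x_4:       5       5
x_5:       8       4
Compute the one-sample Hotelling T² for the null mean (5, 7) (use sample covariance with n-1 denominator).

Step 1 — sample mean vector:
  mean(A) = (4 + 9 + 7 + 5 + 8) / 5 = 33/5 = 6.6
  mean(B) = (1 + 6 + 8 + 5 + 4) / 5 = 24/5 = 4.8
  x̄ = (6.6, 4.8),  deviation x̄ - mu_0 = (6.6, 4.8) - (5, 7) = (1.6, -2.2).

Step 2 — sample covariance matrix, S[i,j] = (1/(n-1)) · Σ_k (x_{k,i} - mean_i) · (x_{k,j} - mean_j), divisor n-1 = 4:
  S[A,A] = ((-2.6)·(-2.6) + (2.4)·(2.4) + (0.4)·(0.4) + (-1.6)·(-1.6) + (1.4)·(1.4)) / 4 = 17.2/4 = 4.3
  S[A,B] = ((-2.6)·(-3.8) + (2.4)·(1.2) + (0.4)·(3.2) + (-1.6)·(0.2) + (1.4)·(-0.8)) / 4 = 12.6/4 = 3.15
  S[B,B] = ((-3.8)·(-3.8) + (1.2)·(1.2) + (3.2)·(3.2) + (0.2)·(0.2) + (-0.8)·(-0.8)) / 4 = 26.8/4 = 6.7
  S = [[4.3, 3.15],
 [3.15, 6.7]].

Step 3 — invert S. det(S) = 4.3·6.7 - (3.15)² = 18.8875.
  S^{-1} = (1/det) · [[d, -b], [-b, a]] = [[0.3547, -0.1668],
 [-0.1668, 0.2277]].

Step 4 — quadratic form (x̄ - mu_0)^T · S^{-1} · (x̄ - mu_0):
  S^{-1} · (x̄ - mu_0) = (0.9345, -0.7677),
  (x̄ - mu_0)^T · [...] = (1.6)·(0.9345) + (-2.2)·(-0.7677) = 3.1841.

Step 5 — scale by n: T² = 5 · 3.1841 = 15.9206.

T² ≈ 15.9206


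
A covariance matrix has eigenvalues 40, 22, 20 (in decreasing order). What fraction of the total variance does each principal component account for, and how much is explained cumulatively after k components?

Step 1 — total variance = trace(Sigma) = Σ λ_i = 40 + 22 + 20 = 82.

Step 2 — fraction explained by component i = λ_i / Σ λ:
  PC1: 40/82 = 0.4878
  PC2: 22/82 = 0.2683
  PC3: 20/82 = 0.2439

Step 3 — cumulative fraction after k components = (λ_1 + ... + λ_k) / Σ λ:
  k = 1: 40/82 = 0.4878
  k = 2: (40 + 22)/82 = 62/82 = 0.7561
  k = 3: (40 + 22 + 20)/82 = 82/82 = 1

Summary (fraction, with percent):

explained: PC1 0.4878 (48.78%), PC2 0.2683 (26.83%), PC3 0.2439 (24.39%);  cumulative: 0.4878, 0.7561, 1


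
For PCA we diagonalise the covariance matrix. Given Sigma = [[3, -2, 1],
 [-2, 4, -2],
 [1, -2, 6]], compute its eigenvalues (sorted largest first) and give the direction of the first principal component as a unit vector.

Step 1 — characteristic polynomial p(λ) = det(λI - Sigma) = λ³ - tr·λ² + c_1·λ - det, where tr = trace, c_1 = sum of the principal 2×2 minors, det = det(Sigma):
  tr = 3 + 4 + 6 = 13,
  c_1 = (3·4 - (-2)²) + (3·6 - (1)²) + (4·6 - (-2)²) = 8 + 17 + 20 = 45,
  det = 3·(4·6 - (-2)²) - (-2)·((-2)·6 - (-2)·(1)) + (1)·((-2)·(-2) - 4·(1)) = 3·(20) - (-2)·(-10) + (1)·(0) = 40.
  So p(λ) = λ³ - 13λ² + 45λ - 40.
Step 2 — look for an integer root (rational root theorem: any rational root is an integer divisor of 40). Testing λ = 8:
  p(8) = 512 - 832 + 360 - 40 = 0  ✓
  Dividing out (λ - 8): p(λ) = (λ - 8)(λ² - 5λ + 5).
Step 3 — remaining eigenvalues from the quadratic λ² - 5λ + 5 = 0:
  Δ = 5² - 4·5 = 25 - 20 = 5,  λ = (5 ± √5)/2 = (5 ± 2.2361)/2 ≈ 3.618 or 1.382.
  Sorted: λ_1 = 8,  λ_2 = 3.618,  λ_3 = 1.382  (check: sum = 13 = tr ✓).

Step 4 — unit eigenvector for λ_1 = 8: v spans the null space of (Sigma - λ_1 I), whose rows are
  r_1 = (-5, -2, 1),  r_2 = (-2, -4, -2),  r_3 = (1, -2, -2).
  v is orthogonal to every row, so take v ∝ r_1 × r_2 = ((-2)·(-2) - (1)·(-4), (1)·(-2) - (-5)·(-2), (-5)·(-4) - (-2)·(-2)) = (8, -12, 16).
  Rescale (divide by 4): u = (2, -3, 4).
  ||u|| = √((2)² + (-3)² + (4)²) = √(29) ≈ 5.3852,  v_1 = u/||u|| ≈ (0.3714, -0.5571, 0.7428) (||v_1|| = 1).

λ_1 = 8,  λ_2 = 3.618,  λ_3 = 1.382;  v_1 ≈ (0.3714, -0.5571, 0.7428)


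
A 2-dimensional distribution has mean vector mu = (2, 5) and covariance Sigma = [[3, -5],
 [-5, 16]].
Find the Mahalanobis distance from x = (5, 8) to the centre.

Step 1 — centre the observation: (x - mu) = (3, 3).

Step 2 — invert Sigma. det(Sigma) = 3·16 - (-5)² = 23.
  Sigma^{-1} = (1/det) · [[d, -b], [-b, a]] = [[0.6957, 0.2174],
 [0.2174, 0.1304]].

Step 3 — form the quadratic (x - mu)^T · Sigma^{-1} · (x - mu):
  Sigma^{-1} · (x - mu) = (2.7391, 1.0435).
  (x - mu)^T · [Sigma^{-1} · (x - mu)] = (3)·(2.7391) + (3)·(1.0435) = 11.3478.

Step 4 — take square root: d = √(11.3478) ≈ 3.3687.

d(x, mu) = √(11.3478) ≈ 3.3687


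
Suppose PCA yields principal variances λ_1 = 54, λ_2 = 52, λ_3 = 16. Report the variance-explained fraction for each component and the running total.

Step 1 — total variance = trace(Sigma) = Σ λ_i = 54 + 52 + 16 = 122.

Step 2 — fraction explained by component i = λ_i / Σ λ:
  PC1: 54/122 = 0.4426
  PC2: 52/122 = 0.4262
  PC3: 16/122 = 0.1311

Step 3 — cumulative fraction after k components = (λ_1 + ... + λ_k) / Σ λ:
  k = 1: 54/122 = 0.4426
  k = 2: (54 + 52)/122 = 106/122 = 0.8689
  k = 3: (54 + 52 + 16)/122 = 122/122 = 1

Summary (fraction, with percent):

explained: PC1 0.4426 (44.26%), PC2 0.4262 (42.62%), PC3 0.1311 (13.11%);  cumulative: 0.4426, 0.8689, 1


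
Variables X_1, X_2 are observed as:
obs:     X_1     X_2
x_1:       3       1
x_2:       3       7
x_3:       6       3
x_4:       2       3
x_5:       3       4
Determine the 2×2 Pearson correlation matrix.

Step 1 — column means:
  mean(X_1) = (3 + 3 + 6 + 2 + 3) / 5 = 17/5 = 3.4
  mean(X_2) = (1 + 7 + 3 + 3 + 4) / 5 = 18/5 = 3.6

Step 2 — sample variances and covariances s[i,j] = (1/(n-1)) · Σ_k (x_{k,i} - mean_i) · (x_{k,j} - mean_j), with n-1 = 4:
  s[X_1,X_1] = ((-0.4)·(-0.4) + (-0.4)·(-0.4) + (2.6)·(2.6) + (-1.4)·(-1.4) + (-0.4)·(-0.4)) / 4 = 9.2/4 = 2.3
  s[X_1,X_2] = ((-0.4)·(-2.6) + (-0.4)·(3.4) + (2.6)·(-0.6) + (-1.4)·(-0.6) + (-0.4)·(0.4)) / 4 = -1.2/4 = -0.3
  s[X_2,X_2] = ((-2.6)·(-2.6) + (3.4)·(3.4) + (-0.6)·(-0.6) + (-0.6)·(-0.6) + (0.4)·(0.4)) / 4 = 19.2/4 = 4.8
  Sample standard deviations s_i = √(s[i,i]):
  s(X_1) = √(2.3) = 1.5166
  s(X_2) = √(4.8) = 2.1909

Step 3 — r_{ij} = s_{ij} / (s_i · s_j):
  r[X_1,X_1] = 1 (diagonal).
  r[X_1,X_2] = -0.3 / (1.5166 · 2.1909) = -0.3 / 3.3226 = -0.0903
  r[X_2,X_2] = 1 (diagonal).

R is symmetric with unit diagonal. Assembling:

R = [[1, -0.0903],
 [-0.0903, 1]]


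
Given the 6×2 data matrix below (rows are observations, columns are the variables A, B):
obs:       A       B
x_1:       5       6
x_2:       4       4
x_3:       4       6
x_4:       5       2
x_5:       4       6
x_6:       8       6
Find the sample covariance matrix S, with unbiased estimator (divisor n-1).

Step 1 — column means:
  mean(A) = (5 + 4 + 4 + 5 + 4 + 8) / 6 = 30/6 = 5
  mean(B) = (6 + 4 + 6 + 2 + 6 + 6) / 6 = 30/6 = 5

Step 2 — sample covariance S[i,j] = (1/(n-1)) · Σ_k (x_{k,i} - mean_i) · (x_{k,j} - mean_j), with n-1 = 5.
  S[A,A] = ((0)·(0) + (-1)·(-1) + (-1)·(-1) + (0)·(0) + (-1)·(-1) + (3)·(3)) / 5 = 12/5 = 2.4
  S[A,B] = ((0)·(1) + (-1)·(-1) + (-1)·(1) + (0)·(-3) + (-1)·(1) + (3)·(1)) / 5 = 2/5 = 0.4
  S[B,B] = ((1)·(1) + (-1)·(-1) + (1)·(1) + (-3)·(-3) + (1)·(1) + (1)·(1)) / 5 = 14/5 = 2.8

S is symmetric (S[j,i] = S[i,j]). Assembling:

S = [[2.4, 0.4],
 [0.4, 2.8]]


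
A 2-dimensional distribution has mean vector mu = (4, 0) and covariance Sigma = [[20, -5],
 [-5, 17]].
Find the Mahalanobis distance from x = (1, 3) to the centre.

Step 1 — centre the observation: (x - mu) = (-3, 3).

Step 2 — invert Sigma. det(Sigma) = 20·17 - (-5)² = 315.
  Sigma^{-1} = (1/det) · [[d, -b], [-b, a]] = [[0.054, 0.0159],
 [0.0159, 0.0635]].

Step 3 — form the quadratic (x - mu)^T · Sigma^{-1} · (x - mu):
  Sigma^{-1} · (x - mu) = (-0.1143, 0.1429).
  (x - mu)^T · [Sigma^{-1} · (x - mu)] = (-3)·(-0.1143) + (3)·(0.1429) = 0.7714.

Step 4 — take square root: d = √(0.7714) ≈ 0.8783.

d(x, mu) = √(0.7714) ≈ 0.8783


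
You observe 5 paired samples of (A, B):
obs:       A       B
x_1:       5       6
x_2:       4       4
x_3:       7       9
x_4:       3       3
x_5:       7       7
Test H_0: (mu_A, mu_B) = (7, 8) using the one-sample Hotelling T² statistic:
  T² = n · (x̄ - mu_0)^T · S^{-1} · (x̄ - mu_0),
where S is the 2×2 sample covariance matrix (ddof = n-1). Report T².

Step 1 — sample mean vector:
  mean(A) = (5 + 4 + 7 + 3 + 7) / 5 = 26/5 = 5.2
  mean(B) = (6 + 4 + 9 + 3 + 7) / 5 = 29/5 = 5.8
  x̄ = (5.2, 5.8),  deviation x̄ - mu_0 = (5.2, 5.8) - (7, 8) = (-1.8, -2.2).

Step 2 — sample covariance matrix, S[i,j] = (1/(n-1)) · Σ_k (x_{k,i} - mean_i) · (x_{k,j} - mean_j), divisor n-1 = 4:
  S[A,A] = ((-0.2)·(-0.2) + (-1.2)·(-1.2) + (1.8)·(1.8) + (-2.2)·(-2.2) + (1.8)·(1.8)) / 4 = 12.8/4 = 3.2
  S[A,B] = ((-0.2)·(0.2) + (-1.2)·(-1.8) + (1.8)·(3.2) + (-2.2)·(-2.8) + (1.8)·(1.2)) / 4 = 16.2/4 = 4.05
  S[B,B] = ((0.2)·(0.2) + (-1.8)·(-1.8) + (3.2)·(3.2) + (-2.8)·(-2.8) + (1.2)·(1.2)) / 4 = 22.8/4 = 5.7
  S = [[3.2, 4.05],
 [4.05, 5.7]].

Step 3 — invert S. det(S) = 3.2·5.7 - (4.05)² = 1.8375.
  S^{-1} = (1/det) · [[d, -b], [-b, a]] = [[3.102, -2.2041],
 [-2.2041, 1.7415]].

Step 4 — quadratic form (x̄ - mu_0)^T · S^{-1} · (x̄ - mu_0):
  S^{-1} · (x̄ - mu_0) = (-0.7347, 0.1361),
  (x̄ - mu_0)^T · [...] = (-1.8)·(-0.7347) + (-2.2)·(0.1361) = 1.0231.

Step 5 — scale by n: T² = 5 · 1.0231 = 5.1156.

T² ≈ 5.1156


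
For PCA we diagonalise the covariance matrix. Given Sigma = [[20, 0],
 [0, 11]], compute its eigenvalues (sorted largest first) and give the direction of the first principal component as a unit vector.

Step 1 — characteristic polynomial of 2×2 Sigma:
  det(Sigma - λI) = λ² - trace · λ + det = 0.
  trace = 20 + 11 = 31, det = 20·11 - (0)² = 220.
Step 2 — discriminant:
  Δ = trace² - 4·det = 961 - 880 = 81.
Step 3 — eigenvalues:
  λ = (trace ± √Δ)/2 = (31 ± 9)/2,
  λ_1 = 20,  λ_2 = 11.

Step 4 — unit eigenvector for λ_1: Sigma is diagonal, so its eigenvectors are the coordinate axes. λ_1 = 20 is the diagonal entry on the first coordinate axis, hence
  v_1 = (1, 0) (||v_1|| = 1).

λ_1 = 20,  λ_2 = 11;  v_1 ≈ (1, 0)


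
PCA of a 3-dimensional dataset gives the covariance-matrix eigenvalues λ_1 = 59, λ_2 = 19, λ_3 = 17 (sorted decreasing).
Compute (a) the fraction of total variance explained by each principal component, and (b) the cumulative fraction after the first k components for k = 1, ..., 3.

Step 1 — total variance = trace(Sigma) = Σ λ_i = 59 + 19 + 17 = 95.

Step 2 — fraction explained by component i = λ_i / Σ λ:
  PC1: 59/95 = 0.6211
  PC2: 19/95 = 0.2
  PC3: 17/95 = 0.1789

Step 3 — cumulative fraction after k components = (λ_1 + ... + λ_k) / Σ λ:
  k = 1: 59/95 = 0.6211
  k = 2: (59 + 19)/95 = 78/95 = 0.8211
  k = 3: (59 + 19 + 17)/95 = 95/95 = 1

Summary (fraction, with percent):

explained: PC1 0.6211 (62.11%), PC2 0.2 (20%), PC3 0.1789 (17.89%);  cumulative: 0.6211, 0.8211, 1


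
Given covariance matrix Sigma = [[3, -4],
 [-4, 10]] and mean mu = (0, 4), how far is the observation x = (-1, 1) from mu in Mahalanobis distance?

Step 1 — centre the observation: (x - mu) = (-1, -3).

Step 2 — invert Sigma. det(Sigma) = 3·10 - (-4)² = 14.
  Sigma^{-1} = (1/det) · [[d, -b], [-b, a]] = [[0.7143, 0.2857],
 [0.2857, 0.2143]].

Step 3 — form the quadratic (x - mu)^T · Sigma^{-1} · (x - mu):
  Sigma^{-1} · (x - mu) = (-1.5714, -0.9286).
  (x - mu)^T · [Sigma^{-1} · (x - mu)] = (-1)·(-1.5714) + (-3)·(-0.9286) = 4.3571.

Step 4 — take square root: d = √(4.3571) ≈ 2.0874.

d(x, mu) = √(4.3571) ≈ 2.0874


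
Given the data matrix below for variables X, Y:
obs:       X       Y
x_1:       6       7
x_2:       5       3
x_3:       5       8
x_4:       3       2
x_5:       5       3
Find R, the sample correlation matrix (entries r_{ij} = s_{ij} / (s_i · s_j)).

Step 1 — column means:
  mean(X) = (6 + 5 + 5 + 3 + 5) / 5 = 24/5 = 4.8
  mean(Y) = (7 + 3 + 8 + 2 + 3) / 5 = 23/5 = 4.6

Step 2 — sample variances and covariances s[i,j] = (1/(n-1)) · Σ_k (x_{k,i} - mean_i) · (x_{k,j} - mean_j), with n-1 = 4:
  s[X,X] = ((1.2)·(1.2) + (0.2)·(0.2) + (0.2)·(0.2) + (-1.8)·(-1.8) + (0.2)·(0.2)) / 4 = 4.8/4 = 1.2
  s[X,Y] = ((1.2)·(2.4) + (0.2)·(-1.6) + (0.2)·(3.4) + (-1.8)·(-2.6) + (0.2)·(-1.6)) / 4 = 7.6/4 = 1.9
  s[Y,Y] = ((2.4)·(2.4) + (-1.6)·(-1.6) + (3.4)·(3.4) + (-2.6)·(-2.6) + (-1.6)·(-1.6)) / 4 = 29.2/4 = 7.3
  Sample standard deviations s_i = √(s[i,i]):
  s(X) = √(1.2) = 1.0954
  s(Y) = √(7.3) = 2.7019

Step 3 — r_{ij} = s_{ij} / (s_i · s_j):
  r[X,X] = 1 (diagonal).
  r[X,Y] = 1.9 / (1.0954 · 2.7019) = 1.9 / 2.9597 = 0.642
  r[Y,Y] = 1 (diagonal).

R is symmetric with unit diagonal. Assembling:

R = [[1, 0.642],
 [0.642, 1]]


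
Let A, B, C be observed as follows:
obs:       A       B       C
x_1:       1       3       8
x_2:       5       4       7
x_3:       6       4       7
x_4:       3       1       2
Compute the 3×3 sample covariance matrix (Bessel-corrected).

Step 1 — column means:
  mean(A) = (1 + 5 + 6 + 3) / 4 = 15/4 = 3.75
  mean(B) = (3 + 4 + 4 + 1) / 4 = 12/4 = 3
  mean(C) = (8 + 7 + 7 + 2) / 4 = 24/4 = 6

Step 2 — sample covariance S[i,j] = (1/(n-1)) · Σ_k (x_{k,i} - mean_i) · (x_{k,j} - mean_j), with n-1 = 3.
  S[A,A] = ((-2.75)·(-2.75) + (1.25)·(1.25) + (2.25)·(2.25) + (-0.75)·(-0.75)) / 3 = 14.75/3 = 4.9167
  S[A,B] = ((-2.75)·(0) + (1.25)·(1) + (2.25)·(1) + (-0.75)·(-2)) / 3 = 5/3 = 1.6667
  S[A,C] = ((-2.75)·(2) + (1.25)·(1) + (2.25)·(1) + (-0.75)·(-4)) / 3 = 1/3 = 0.3333
  S[B,B] = ((0)·(0) + (1)·(1) + (1)·(1) + (-2)·(-2)) / 3 = 6/3 = 2
  S[B,C] = ((0)·(2) + (1)·(1) + (1)·(1) + (-2)·(-4)) / 3 = 10/3 = 3.3333
  S[C,C] = ((2)·(2) + (1)·(1) + (1)·(1) + (-4)·(-4)) / 3 = 22/3 = 7.3333

S is symmetric (S[j,i] = S[i,j]). Assembling:

S = [[4.9167, 1.6667, 0.3333],
 [1.6667, 2, 3.3333],
 [0.3333, 3.3333, 7.3333]]


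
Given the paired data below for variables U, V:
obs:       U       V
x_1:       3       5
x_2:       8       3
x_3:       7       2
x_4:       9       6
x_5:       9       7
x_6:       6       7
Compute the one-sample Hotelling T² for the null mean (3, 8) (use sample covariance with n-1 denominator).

Step 1 — sample mean vector:
  mean(U) = (3 + 8 + 7 + 9 + 9 + 6) / 6 = 42/6 = 7
  mean(V) = (5 + 3 + 2 + 6 + 7 + 7) / 6 = 30/6 = 5
  x̄ = (7, 5),  deviation x̄ - mu_0 = (7, 5) - (3, 8) = (4, -3).

Step 2 — sample covariance matrix, S[i,j] = (1/(n-1)) · Σ_k (x_{k,i} - mean_i) · (x_{k,j} - mean_j), divisor n-1 = 5:
  S[U,U] = ((-4)·(-4) + (1)·(1) + (0)·(0) + (2)·(2) + (2)·(2) + (-1)·(-1)) / 5 = 26/5 = 5.2
  S[U,V] = ((-4)·(0) + (1)·(-2) + (0)·(-3) + (2)·(1) + (2)·(2) + (-1)·(2)) / 5 = 2/5 = 0.4
  S[V,V] = ((0)·(0) + (-2)·(-2) + (-3)·(-3) + (1)·(1) + (2)·(2) + (2)·(2)) / 5 = 22/5 = 4.4
  S = [[5.2, 0.4],
 [0.4, 4.4]].

Step 3 — invert S. det(S) = 5.2·4.4 - (0.4)² = 22.72.
  S^{-1} = (1/det) · [[d, -b], [-b, a]] = [[0.1937, -0.0176],
 [-0.0176, 0.2289]].

Step 4 — quadratic form (x̄ - mu_0)^T · S^{-1} · (x̄ - mu_0):
  S^{-1} · (x̄ - mu_0) = (0.8275, -0.757),
  (x̄ - mu_0)^T · [...] = (4)·(0.8275) + (-3)·(-0.757) = 5.581.

Step 5 — scale by n: T² = 6 · 5.581 = 33.4859.

T² ≈ 33.4859


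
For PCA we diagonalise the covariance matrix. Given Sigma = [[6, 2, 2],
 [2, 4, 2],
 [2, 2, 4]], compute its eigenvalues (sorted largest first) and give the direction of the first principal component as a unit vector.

Step 1 — characteristic polynomial p(λ) = det(λI - Sigma) = λ³ - tr·λ² + c_1·λ - det, where tr = trace, c_1 = sum of the principal 2×2 minors, det = det(Sigma):
  tr = 6 + 4 + 4 = 14,
  c_1 = (6·4 - (2)²) + (6·4 - (2)²) + (4·4 - (2)²) = 20 + 20 + 12 = 52,
  det = 6·(4·4 - (2)²) - (2)·((2)·4 - (2)·(2)) + (2)·((2)·(2) - 4·(2)) = 6·(12) - (2)·(4) + (2)·(-4) = 56.
  So p(λ) = λ³ - 14λ² + 52λ - 56.
Step 2 — look for an integer root (rational root theorem: any rational root is an integer divisor of 56). Testing λ = 2:
  p(2) = 8 - 56 + 104 - 56 = 0  ✓
  Dividing out (λ - 2): p(λ) = (λ - 2)(λ² - 12λ + 28).
Step 3 — remaining eigenvalues from the quadratic λ² - 12λ + 28 = 0:
  Δ = 12² - 4·28 = 144 - 112 = 32,  λ = (12 ± √32)/2 = (12 ± 5.6569)/2 ≈ 8.8284 or 3.1716.
  Sorted: λ_1 = 8.8284,  λ_2 = 3.1716,  λ_3 = 2  (check: sum = 14 = tr ✓).

Step 4 — unit eigenvector for λ_1 ≈ 8.8284: v spans the null space of (Sigma - λ_1 I), whose rows are
  r_1 = (-2.8284, 2, 2),  r_2 = (2, -4.8284, 2),  r_3 = (2, 2, -4.8284).
  v is orthogonal to every row, so take v ∝ r_1 × r_2 = ((2)·(2) - (2)·(-4.8284), (2)·(2) - (-2.8284)·(2), (-2.8284)·(-4.8284) - (2)·(2)) ≈ (13.6569, 9.6569, 9.6569).
  Let u = (13.6569, 9.6569, 9.6569).
  ||u|| = √((13.6569)² + (9.6569)² + (9.6569)²) = √(373.0193) ≈ 19.3137,  v_1 = u/||u|| ≈ (0.7071, 0.5, 0.5) (||v_1|| = 1).

λ_1 = 8.8284,  λ_2 = 3.1716,  λ_3 = 2;  v_1 ≈ (0.7071, 0.5, 0.5)


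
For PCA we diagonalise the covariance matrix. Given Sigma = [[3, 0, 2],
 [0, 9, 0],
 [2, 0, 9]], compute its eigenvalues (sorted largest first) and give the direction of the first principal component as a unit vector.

Step 1 — characteristic polynomial p(λ) = det(λI - Sigma) = λ³ - tr·λ² + c_1·λ - det, where tr = trace, c_1 = sum of the principal 2×2 minors, det = det(Sigma):
  tr = 3 + 9 + 9 = 21,
  c_1 = (3·9 - (0)²) + (3·9 - (2)²) + (9·9 - (0)²) = 27 + 23 + 81 = 131,
  det = 3·(9·9 - (0)²) - (0)·((0)·9 - (0)·(2)) + (2)·((0)·(0) - 9·(2)) = 3·(81) - (0)·(0) + (2)·(-18) = 207.
  So p(λ) = λ³ - 21λ² + 131λ - 207.
Step 2 — look for an integer root (rational root theorem: any rational root is an integer divisor of 207). Testing λ = 9:
  p(9) = 729 - 1701 + 1179 - 207 = 0  ✓
  Dividing out (λ - 9): p(λ) = (λ - 9)(λ² - 12λ + 23).
Step 3 — remaining eigenvalues from the quadratic λ² - 12λ + 23 = 0:
  Δ = 12² - 4·23 = 144 - 92 = 52,  λ = (12 ± √52)/2 = (12 ± 7.2111)/2 ≈ 9.6056 or 2.3944.
  Sorted: λ_1 = 9.6056,  λ_2 = 9,  λ_3 = 2.3944  (check: sum = 21 = tr ✓).

Step 4 — unit eigenvector for λ_1 ≈ 9.6056: v spans the null space of (Sigma - λ_1 I), whose rows are
  r_1 = (-6.6056, 0, 2),  r_2 = (0, -0.6056, 0),  r_3 = (2, 0, -0.6056).
  v is orthogonal to every row, so take v ∝ r_1 × r_2 = ((0)·(0) - (2)·(-0.6056), (2)·(0) - (-6.6056)·(0), (-6.6056)·(-0.6056) - (0)·(0)) ≈ (1.2111, 0, 4).
  Let u = (1.2111, 0, 4).
  ||u|| = √((1.2111)² + (0)² + (4)²) = √(17.4668) ≈ 4.1793,  v_1 = u/||u|| ≈ (0.2898, 0, 0.9571) (||v_1|| = 1).

λ_1 = 9.6056,  λ_2 = 9,  λ_3 = 2.3944;  v_1 ≈ (0.2898, 0, 0.9571)


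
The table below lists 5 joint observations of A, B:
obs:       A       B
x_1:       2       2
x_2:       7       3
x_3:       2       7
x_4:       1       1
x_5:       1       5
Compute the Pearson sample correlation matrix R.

Step 1 — column means:
  mean(A) = (2 + 7 + 2 + 1 + 1) / 5 = 13/5 = 2.6
  mean(B) = (2 + 3 + 7 + 1 + 5) / 5 = 18/5 = 3.6

Step 2 — sample variances and covariances s[i,j] = (1/(n-1)) · Σ_k (x_{k,i} - mean_i) · (x_{k,j} - mean_j), with n-1 = 4:
  s[A,A] = ((-0.6)·(-0.6) + (4.4)·(4.4) + (-0.6)·(-0.6) + (-1.6)·(-1.6) + (-1.6)·(-1.6)) / 4 = 25.2/4 = 6.3
  s[A,B] = ((-0.6)·(-1.6) + (4.4)·(-0.6) + (-0.6)·(3.4) + (-1.6)·(-2.6) + (-1.6)·(1.4)) / 4 = -1.8/4 = -0.45
  s[B,B] = ((-1.6)·(-1.6) + (-0.6)·(-0.6) + (3.4)·(3.4) + (-2.6)·(-2.6) + (1.4)·(1.4)) / 4 = 23.2/4 = 5.8
  Sample standard deviations s_i = √(s[i,i]):
  s(A) = √(6.3) = 2.51
  s(B) = √(5.8) = 2.4083

Step 3 — r_{ij} = s_{ij} / (s_i · s_j):
  r[A,A] = 1 (diagonal).
  r[A,B] = -0.45 / (2.51 · 2.4083) = -0.45 / 6.0448 = -0.0744
  r[B,B] = 1 (diagonal).

R is symmetric with unit diagonal. Assembling:

R = [[1, -0.0744],
 [-0.0744, 1]]


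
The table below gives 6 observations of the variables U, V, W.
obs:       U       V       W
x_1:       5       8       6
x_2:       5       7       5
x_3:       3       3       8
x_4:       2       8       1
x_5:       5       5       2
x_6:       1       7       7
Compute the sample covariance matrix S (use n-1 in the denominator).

Step 1 — column means:
  mean(U) = (5 + 5 + 3 + 2 + 5 + 1) / 6 = 21/6 = 3.5
  mean(V) = (8 + 7 + 3 + 8 + 5 + 7) / 6 = 38/6 = 6.3333
  mean(W) = (6 + 5 + 8 + 1 + 2 + 7) / 6 = 29/6 = 4.8333

Step 2 — sample covariance S[i,j] = (1/(n-1)) · Σ_k (x_{k,i} - mean_i) · (x_{k,j} - mean_j), with n-1 = 5.
  S[U,U] = ((1.5)·(1.5) + (1.5)·(1.5) + (-0.5)·(-0.5) + (-1.5)·(-1.5) + (1.5)·(1.5) + (-2.5)·(-2.5)) / 5 = 15.5/5 = 3.1
  S[U,V] = ((1.5)·(1.6667) + (1.5)·(0.6667) + (-0.5)·(-3.3333) + (-1.5)·(1.6667) + (1.5)·(-1.3333) + (-2.5)·(0.6667)) / 5 = -1/5 = -0.2
  S[U,W] = ((1.5)·(1.1667) + (1.5)·(0.1667) + (-0.5)·(3.1667) + (-1.5)·(-3.8333) + (1.5)·(-2.8333) + (-2.5)·(2.1667)) / 5 = -3.5/5 = -0.7
  S[V,V] = ((1.6667)·(1.6667) + (0.6667)·(0.6667) + (-3.3333)·(-3.3333) + (1.6667)·(1.6667) + (-1.3333)·(-1.3333) + (0.6667)·(0.6667)) / 5 = 19.3333/5 = 3.8667
  S[V,W] = ((1.6667)·(1.1667) + (0.6667)·(0.1667) + (-3.3333)·(3.1667) + (1.6667)·(-3.8333) + (-1.3333)·(-2.8333) + (0.6667)·(2.1667)) / 5 = -9.6667/5 = -1.9333
  S[W,W] = ((1.1667)·(1.1667) + (0.1667)·(0.1667) + (3.1667)·(3.1667) + (-3.8333)·(-3.8333) + (-2.8333)·(-2.8333) + (2.1667)·(2.1667)) / 5 = 38.8333/5 = 7.7667

S is symmetric (S[j,i] = S[i,j]). Assembling:

S = [[3.1, -0.2, -0.7],
 [-0.2, 3.8667, -1.9333],
 [-0.7, -1.9333, 7.7667]]


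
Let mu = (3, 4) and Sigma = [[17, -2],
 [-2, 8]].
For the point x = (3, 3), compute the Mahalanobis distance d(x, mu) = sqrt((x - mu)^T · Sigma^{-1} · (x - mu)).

Step 1 — centre the observation: (x - mu) = (0, -1).

Step 2 — invert Sigma. det(Sigma) = 17·8 - (-2)² = 132.
  Sigma^{-1} = (1/det) · [[d, -b], [-b, a]] = [[0.0606, 0.0152],
 [0.0152, 0.1288]].

Step 3 — form the quadratic (x - mu)^T · Sigma^{-1} · (x - mu):
  Sigma^{-1} · (x - mu) = (-0.0152, -0.1288).
  (x - mu)^T · [Sigma^{-1} · (x - mu)] = (0)·(-0.0152) + (-1)·(-0.1288) = 0.1288.

Step 4 — take square root: d = √(0.1288) ≈ 0.3589.

d(x, mu) = √(0.1288) ≈ 0.3589


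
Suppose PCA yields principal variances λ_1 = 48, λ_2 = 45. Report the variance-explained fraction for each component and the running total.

Step 1 — total variance = trace(Sigma) = Σ λ_i = 48 + 45 = 93.

Step 2 — fraction explained by component i = λ_i / Σ λ:
  PC1: 48/93 = 0.5161
  PC2: 45/93 = 0.4839

Step 3 — cumulative fraction after k components = (λ_1 + ... + λ_k) / Σ λ:
  k = 1: 48/93 = 0.5161
  k = 2: (48 + 45)/93 = 93/93 = 1

Summary (fraction, with percent):

explained: PC1 0.5161 (51.61%), PC2 0.4839 (48.39%);  cumulative: 0.5161, 1


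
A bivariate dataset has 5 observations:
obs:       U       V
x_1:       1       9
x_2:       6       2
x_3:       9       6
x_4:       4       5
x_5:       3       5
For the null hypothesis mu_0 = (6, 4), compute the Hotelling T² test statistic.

Step 1 — sample mean vector:
  mean(U) = (1 + 6 + 9 + 4 + 3) / 5 = 23/5 = 4.6
  mean(V) = (9 + 2 + 6 + 5 + 5) / 5 = 27/5 = 5.4
  x̄ = (4.6, 5.4),  deviation x̄ - mu_0 = (4.6, 5.4) - (6, 4) = (-1.4, 1.4).

Step 2 — sample covariance matrix, S[i,j] = (1/(n-1)) · Σ_k (x_{k,i} - mean_i) · (x_{k,j} - mean_j), divisor n-1 = 4:
  S[U,U] = ((-3.6)·(-3.6) + (1.4)·(1.4) + (4.4)·(4.4) + (-0.6)·(-0.6) + (-1.6)·(-1.6)) / 4 = 37.2/4 = 9.3
  S[U,V] = ((-3.6)·(3.6) + (1.4)·(-3.4) + (4.4)·(0.6) + (-0.6)·(-0.4) + (-1.6)·(-0.4)) / 4 = -14.2/4 = -3.55
  S[V,V] = ((3.6)·(3.6) + (-3.4)·(-3.4) + (0.6)·(0.6) + (-0.4)·(-0.4) + (-0.4)·(-0.4)) / 4 = 25.2/4 = 6.3
  S = [[9.3, -3.55],
 [-3.55, 6.3]].

Step 3 — invert S. det(S) = 9.3·6.3 - (-3.55)² = 45.9875.
  S^{-1} = (1/det) · [[d, -b], [-b, a]] = [[0.137, 0.0772],
 [0.0772, 0.2022]].

Step 4 — quadratic form (x̄ - mu_0)^T · S^{-1} · (x̄ - mu_0):
  S^{-1} · (x̄ - mu_0) = (-0.0837, 0.175),
  (x̄ - mu_0)^T · [...] = (-1.4)·(-0.0837) + (1.4)·(0.175) = 0.3623.

Step 5 — scale by n: T² = 5 · 0.3623 = 1.8114.

T² ≈ 1.8114


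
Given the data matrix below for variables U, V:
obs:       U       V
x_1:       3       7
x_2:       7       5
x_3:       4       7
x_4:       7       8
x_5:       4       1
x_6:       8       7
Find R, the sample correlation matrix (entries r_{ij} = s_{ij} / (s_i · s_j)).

Step 1 — column means:
  mean(U) = (3 + 7 + 4 + 7 + 4 + 8) / 6 = 33/6 = 5.5
  mean(V) = (7 + 5 + 7 + 8 + 1 + 7) / 6 = 35/6 = 5.8333

Step 2 — sample variances and covariances s[i,j] = (1/(n-1)) · Σ_k (x_{k,i} - mean_i) · (x_{k,j} - mean_j), with n-1 = 5:
  s[U,U] = ((-2.5)·(-2.5) + (1.5)·(1.5) + (-1.5)·(-1.5) + (1.5)·(1.5) + (-1.5)·(-1.5) + (2.5)·(2.5)) / 5 = 21.5/5 = 4.3
  s[U,V] = ((-2.5)·(1.1667) + (1.5)·(-0.8333) + (-1.5)·(1.1667) + (1.5)·(2.1667) + (-1.5)·(-4.8333) + (2.5)·(1.1667)) / 5 = 7.5/5 = 1.5
  s[V,V] = ((1.1667)·(1.1667) + (-0.8333)·(-0.8333) + (1.1667)·(1.1667) + (2.1667)·(2.1667) + (-4.8333)·(-4.8333) + (1.1667)·(1.1667)) / 5 = 32.8333/5 = 6.5667
  Sample standard deviations s_i = √(s[i,i]):
  s(U) = √(4.3) = 2.0736
  s(V) = √(6.5667) = 2.5626

Step 3 — r_{ij} = s_{ij} / (s_i · s_j):
  r[U,U] = 1 (diagonal).
  r[U,V] = 1.5 / (2.0736 · 2.5626) = 1.5 / 5.3138 = 0.2823
  r[V,V] = 1 (diagonal).

R is symmetric with unit diagonal. Assembling:

R = [[1, 0.2823],
 [0.2823, 1]]


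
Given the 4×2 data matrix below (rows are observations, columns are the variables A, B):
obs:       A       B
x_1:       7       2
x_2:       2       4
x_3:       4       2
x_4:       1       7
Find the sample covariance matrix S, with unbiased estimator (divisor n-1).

Step 1 — column means:
  mean(A) = (7 + 2 + 4 + 1) / 4 = 14/4 = 3.5
  mean(B) = (2 + 4 + 2 + 7) / 4 = 15/4 = 3.75

Step 2 — sample covariance S[i,j] = (1/(n-1)) · Σ_k (x_{k,i} - mean_i) · (x_{k,j} - mean_j), with n-1 = 3.
  S[A,A] = ((3.5)·(3.5) + (-1.5)·(-1.5) + (0.5)·(0.5) + (-2.5)·(-2.5)) / 3 = 21/3 = 7
  S[A,B] = ((3.5)·(-1.75) + (-1.5)·(0.25) + (0.5)·(-1.75) + (-2.5)·(3.25)) / 3 = -15.5/3 = -5.1667
  S[B,B] = ((-1.75)·(-1.75) + (0.25)·(0.25) + (-1.75)·(-1.75) + (3.25)·(3.25)) / 3 = 16.75/3 = 5.5833

S is symmetric (S[j,i] = S[i,j]). Assembling:

S = [[7, -5.1667],
 [-5.1667, 5.5833]]


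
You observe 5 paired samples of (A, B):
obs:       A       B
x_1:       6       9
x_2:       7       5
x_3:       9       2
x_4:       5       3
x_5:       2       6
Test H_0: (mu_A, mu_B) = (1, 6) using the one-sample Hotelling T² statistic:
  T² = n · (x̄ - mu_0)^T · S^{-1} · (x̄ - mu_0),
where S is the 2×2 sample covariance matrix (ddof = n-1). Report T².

Step 1 — sample mean vector:
  mean(A) = (6 + 7 + 9 + 5 + 2) / 5 = 29/5 = 5.8
  mean(B) = (9 + 5 + 2 + 3 + 6) / 5 = 25/5 = 5
  x̄ = (5.8, 5),  deviation x̄ - mu_0 = (5.8, 5) - (1, 6) = (4.8, -1).

Step 2 — sample covariance matrix, S[i,j] = (1/(n-1)) · Σ_k (x_{k,i} - mean_i) · (x_{k,j} - mean_j), divisor n-1 = 4:
  S[A,A] = ((0.2)·(0.2) + (1.2)·(1.2) + (3.2)·(3.2) + (-0.8)·(-0.8) + (-3.8)·(-3.8)) / 4 = 26.8/4 = 6.7
  S[A,B] = ((0.2)·(4) + (1.2)·(0) + (3.2)·(-3) + (-0.8)·(-2) + (-3.8)·(1)) / 4 = -11/4 = -2.75
  S[B,B] = ((4)·(4) + (0)·(0) + (-3)·(-3) + (-2)·(-2) + (1)·(1)) / 4 = 30/4 = 7.5
  S = [[6.7, -2.75],
 [-2.75, 7.5]].

Step 3 — invert S. det(S) = 6.7·7.5 - (-2.75)² = 42.6875.
  S^{-1} = (1/det) · [[d, -b], [-b, a]] = [[0.1757, 0.0644],
 [0.0644, 0.157]].

Step 4 — quadratic form (x̄ - mu_0)^T · S^{-1} · (x̄ - mu_0):
  S^{-1} · (x̄ - mu_0) = (0.7789, 0.1523),
  (x̄ - mu_0)^T · [...] = (4.8)·(0.7789) + (-1)·(0.1523) = 3.5865.

Step 5 — scale by n: T² = 5 · 3.5865 = 17.9327.

T² ≈ 17.9327


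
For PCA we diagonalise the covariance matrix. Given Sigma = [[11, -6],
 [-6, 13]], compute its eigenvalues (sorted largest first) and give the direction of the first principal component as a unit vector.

Step 1 — characteristic polynomial of 2×2 Sigma:
  det(Sigma - λI) = λ² - trace · λ + det = 0.
  trace = 11 + 13 = 24, det = 11·13 - (-6)² = 107.
Step 2 — discriminant:
  Δ = trace² - 4·det = 576 - 428 = 148.
Step 3 — eigenvalues:
  λ = (trace ± √Δ)/2 = (24 ± 12.1655)/2,
  λ_1 = 18.0828,  λ_2 = 5.9172.

Step 4 — unit eigenvector for λ_1: solve (Sigma - λ_1 I)v = 0. First row:
  (11 - 18.0828)·v_x + (-6)·v_y = 0, i.e. (-7.0828)·v_x + (-6)·v_y = 0,
  so v ∝ (b, λ_1 - a) = (-6, 7.0828); multiply by -1 so the first entry is positive: u = (6, -7.0828).
  ||u|| = √((6)² + (-7.0828)²) = √(86.1655) ≈ 9.2825,
  v_1 = u/||u|| ≈ (0.6464, -0.763) (||v_1|| = 1).

λ_1 = 18.0828,  λ_2 = 5.9172;  v_1 ≈ (0.6464, -0.763)


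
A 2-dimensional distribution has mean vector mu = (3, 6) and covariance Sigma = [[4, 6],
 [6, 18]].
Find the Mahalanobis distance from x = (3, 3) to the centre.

Step 1 — centre the observation: (x - mu) = (0, -3).

Step 2 — invert Sigma. det(Sigma) = 4·18 - (6)² = 36.
  Sigma^{-1} = (1/det) · [[d, -b], [-b, a]] = [[0.5, -0.1667],
 [-0.1667, 0.1111]].

Step 3 — form the quadratic (x - mu)^T · Sigma^{-1} · (x - mu):
  Sigma^{-1} · (x - mu) = (0.5, -0.3333).
  (x - mu)^T · [Sigma^{-1} · (x - mu)] = (0)·(0.5) + (-3)·(-0.3333) = 1.

Step 4 — take square root: d = √(1) ≈ 1.

d(x, mu) = √(1) ≈ 1


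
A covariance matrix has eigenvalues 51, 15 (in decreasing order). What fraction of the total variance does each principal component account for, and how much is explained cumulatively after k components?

Step 1 — total variance = trace(Sigma) = Σ λ_i = 51 + 15 = 66.

Step 2 — fraction explained by component i = λ_i / Σ λ:
  PC1: 51/66 = 0.7727
  PC2: 15/66 = 0.2273

Step 3 — cumulative fraction after k components = (λ_1 + ... + λ_k) / Σ λ:
  k = 1: 51/66 = 0.7727
  k = 2: (51 + 15)/66 = 66/66 = 1

Summary (fraction, with percent):

explained: PC1 0.7727 (77.27%), PC2 0.2273 (22.73%);  cumulative: 0.7727, 1


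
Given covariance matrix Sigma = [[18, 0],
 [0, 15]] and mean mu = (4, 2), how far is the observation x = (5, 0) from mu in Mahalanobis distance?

Step 1 — centre the observation: (x - mu) = (1, -2).

Step 2 — invert Sigma. det(Sigma) = 18·15 - (0)² = 270.
  Sigma^{-1} = (1/det) · [[d, -b], [-b, a]] = [[0.0556, 0],
 [0, 0.0667]].

Step 3 — form the quadratic (x - mu)^T · Sigma^{-1} · (x - mu):
  Sigma^{-1} · (x - mu) = (0.0556, -0.1333).
  (x - mu)^T · [Sigma^{-1} · (x - mu)] = (1)·(0.0556) + (-2)·(-0.1333) = 0.3222.

Step 4 — take square root: d = √(0.3222) ≈ 0.5676.

d(x, mu) = √(0.3222) ≈ 0.5676


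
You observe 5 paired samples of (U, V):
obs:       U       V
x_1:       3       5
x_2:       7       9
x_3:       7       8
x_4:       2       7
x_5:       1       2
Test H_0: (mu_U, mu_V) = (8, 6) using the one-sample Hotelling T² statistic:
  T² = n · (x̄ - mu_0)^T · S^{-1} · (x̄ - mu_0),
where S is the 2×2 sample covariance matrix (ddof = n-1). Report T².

Step 1 — sample mean vector:
  mean(U) = (3 + 7 + 7 + 2 + 1) / 5 = 20/5 = 4
  mean(V) = (5 + 9 + 8 + 7 + 2) / 5 = 31/5 = 6.2
  x̄ = (4, 6.2),  deviation x̄ - mu_0 = (4, 6.2) - (8, 6) = (-4, 0.2).

Step 2 — sample covariance matrix, S[i,j] = (1/(n-1)) · Σ_k (x_{k,i} - mean_i) · (x_{k,j} - mean_j), divisor n-1 = 4:
  S[U,U] = ((-1)·(-1) + (3)·(3) + (3)·(3) + (-2)·(-2) + (-3)·(-3)) / 4 = 32/4 = 8
  S[U,V] = ((-1)·(-1.2) + (3)·(2.8) + (3)·(1.8) + (-2)·(0.8) + (-3)·(-4.2)) / 4 = 26/4 = 6.5
  S[V,V] = ((-1.2)·(-1.2) + (2.8)·(2.8) + (1.8)·(1.8) + (0.8)·(0.8) + (-4.2)·(-4.2)) / 4 = 30.8/4 = 7.7
  S = [[8, 6.5],
 [6.5, 7.7]].

Step 3 — invert S. det(S) = 8·7.7 - (6.5)² = 19.35.
  S^{-1} = (1/det) · [[d, -b], [-b, a]] = [[0.3979, -0.3359],
 [-0.3359, 0.4134]].

Step 4 — quadratic form (x̄ - mu_0)^T · S^{-1} · (x̄ - mu_0):
  S^{-1} · (x̄ - mu_0) = (-1.6589, 1.4264),
  (x̄ - mu_0)^T · [...] = (-4)·(-1.6589) + (0.2)·(1.4264) = 6.9209.

Step 5 — scale by n: T² = 5 · 6.9209 = 34.6047.

T² ≈ 34.6047


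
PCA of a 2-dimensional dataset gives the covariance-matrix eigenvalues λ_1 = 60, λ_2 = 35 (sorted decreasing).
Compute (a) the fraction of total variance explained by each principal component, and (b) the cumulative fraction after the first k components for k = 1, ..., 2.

Step 1 — total variance = trace(Sigma) = Σ λ_i = 60 + 35 = 95.

Step 2 — fraction explained by component i = λ_i / Σ λ:
  PC1: 60/95 = 0.6316
  PC2: 35/95 = 0.3684

Step 3 — cumulative fraction after k components = (λ_1 + ... + λ_k) / Σ λ:
  k = 1: 60/95 = 0.6316
  k = 2: (60 + 35)/95 = 95/95 = 1

Summary (fraction, with percent):

explained: PC1 0.6316 (63.16%), PC2 0.3684 (36.84%);  cumulative: 0.6316, 1


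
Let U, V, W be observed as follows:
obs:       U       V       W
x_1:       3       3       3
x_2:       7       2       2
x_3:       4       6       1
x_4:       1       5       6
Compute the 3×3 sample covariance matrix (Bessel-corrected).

Step 1 — column means:
  mean(U) = (3 + 7 + 4 + 1) / 4 = 15/4 = 3.75
  mean(V) = (3 + 2 + 6 + 5) / 4 = 16/4 = 4
  mean(W) = (3 + 2 + 1 + 6) / 4 = 12/4 = 3

Step 2 — sample covariance S[i,j] = (1/(n-1)) · Σ_k (x_{k,i} - mean_i) · (x_{k,j} - mean_j), with n-1 = 3.
  S[U,U] = ((-0.75)·(-0.75) + (3.25)·(3.25) + (0.25)·(0.25) + (-2.75)·(-2.75)) / 3 = 18.75/3 = 6.25
  S[U,V] = ((-0.75)·(-1) + (3.25)·(-2) + (0.25)·(2) + (-2.75)·(1)) / 3 = -8/3 = -2.6667
  S[U,W] = ((-0.75)·(0) + (3.25)·(-1) + (0.25)·(-2) + (-2.75)·(3)) / 3 = -12/3 = -4
  S[V,V] = ((-1)·(-1) + (-2)·(-2) + (2)·(2) + (1)·(1)) / 3 = 10/3 = 3.3333
  S[V,W] = ((-1)·(0) + (-2)·(-1) + (2)·(-2) + (1)·(3)) / 3 = 1/3 = 0.3333
  S[W,W] = ((0)·(0) + (-1)·(-1) + (-2)·(-2) + (3)·(3)) / 3 = 14/3 = 4.6667

S is symmetric (S[j,i] = S[i,j]). Assembling:

S = [[6.25, -2.6667, -4],
 [-2.6667, 3.3333, 0.3333],
 [-4, 0.3333, 4.6667]]
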